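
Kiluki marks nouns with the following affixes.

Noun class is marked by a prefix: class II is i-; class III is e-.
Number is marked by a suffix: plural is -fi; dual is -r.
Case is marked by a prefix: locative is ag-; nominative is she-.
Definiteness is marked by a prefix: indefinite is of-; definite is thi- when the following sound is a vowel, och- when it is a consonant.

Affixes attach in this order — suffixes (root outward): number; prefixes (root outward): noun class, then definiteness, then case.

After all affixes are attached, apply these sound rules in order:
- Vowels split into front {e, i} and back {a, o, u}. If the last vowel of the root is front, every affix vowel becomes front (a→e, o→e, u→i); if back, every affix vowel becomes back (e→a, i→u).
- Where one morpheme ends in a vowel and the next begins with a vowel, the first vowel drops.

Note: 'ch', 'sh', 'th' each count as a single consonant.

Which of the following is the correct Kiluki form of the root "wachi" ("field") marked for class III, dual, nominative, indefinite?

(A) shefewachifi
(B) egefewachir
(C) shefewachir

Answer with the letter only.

C

Attach noun class class III e- → ewachi.
Attach definiteness indefinite of- → ofewachi.
Attach number dual -r → ofewachir.
Attach case nominative she- → sheofewachir.
Apply vowel harmony: sheofewachir → sheefewachir.
Apply vowel deletion: sheefewachir → shefewachir.
So the correct form is shefewachir, option (C).
(B) egefewachir is wrong: it uses locative instead of nominative for case.
(A) shefewachifi is wrong: it uses plural instead of dual for number.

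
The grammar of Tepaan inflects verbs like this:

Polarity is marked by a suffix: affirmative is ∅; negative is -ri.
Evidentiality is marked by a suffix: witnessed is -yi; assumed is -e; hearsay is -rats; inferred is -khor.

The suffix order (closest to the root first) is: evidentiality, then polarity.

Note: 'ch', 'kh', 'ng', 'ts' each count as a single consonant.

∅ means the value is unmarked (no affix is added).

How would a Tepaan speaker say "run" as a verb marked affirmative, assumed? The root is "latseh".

Attach evidentiality assumed -e → latsehe.
polarity = affirmative: zero marking, form stays latsehe.

latsehe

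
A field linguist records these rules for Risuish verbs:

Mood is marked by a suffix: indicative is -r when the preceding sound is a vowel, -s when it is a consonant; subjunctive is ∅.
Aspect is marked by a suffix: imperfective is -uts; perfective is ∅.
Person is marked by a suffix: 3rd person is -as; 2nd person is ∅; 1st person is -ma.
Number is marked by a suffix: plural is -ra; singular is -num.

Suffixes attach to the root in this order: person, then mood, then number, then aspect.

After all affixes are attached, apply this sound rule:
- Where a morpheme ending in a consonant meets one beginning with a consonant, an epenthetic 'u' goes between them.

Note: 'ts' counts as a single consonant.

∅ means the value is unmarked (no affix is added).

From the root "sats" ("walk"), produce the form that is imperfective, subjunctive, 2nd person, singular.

person = 2nd person: zero marking, form stays sats.
mood = subjunctive: zero marking, form stays sats.
Attach number singular -num → satsnum.
Attach aspect imperfective -uts → satsnumuts.
Apply epenthesis: satsnumuts → satsunumuts.

satsunumuts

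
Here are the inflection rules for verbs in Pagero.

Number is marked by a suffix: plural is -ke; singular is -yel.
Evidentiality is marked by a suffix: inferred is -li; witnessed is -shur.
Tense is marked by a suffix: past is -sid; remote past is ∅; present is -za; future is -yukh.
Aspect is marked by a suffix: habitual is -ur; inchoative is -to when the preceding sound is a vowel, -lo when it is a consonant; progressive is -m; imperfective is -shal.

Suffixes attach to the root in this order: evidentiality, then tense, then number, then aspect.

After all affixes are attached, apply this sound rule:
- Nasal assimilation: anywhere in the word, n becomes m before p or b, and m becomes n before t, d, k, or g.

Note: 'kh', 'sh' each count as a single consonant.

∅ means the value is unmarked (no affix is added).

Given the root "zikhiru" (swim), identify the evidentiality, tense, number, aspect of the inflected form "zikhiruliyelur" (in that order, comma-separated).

Segment: zikhiru-li-yel-ur.
evidentiality: -li → inferred.
tense: ∅ → remote past.
number: -yel → singular.
aspect: -ur → habitual.

inferred, remote past, singular, habitual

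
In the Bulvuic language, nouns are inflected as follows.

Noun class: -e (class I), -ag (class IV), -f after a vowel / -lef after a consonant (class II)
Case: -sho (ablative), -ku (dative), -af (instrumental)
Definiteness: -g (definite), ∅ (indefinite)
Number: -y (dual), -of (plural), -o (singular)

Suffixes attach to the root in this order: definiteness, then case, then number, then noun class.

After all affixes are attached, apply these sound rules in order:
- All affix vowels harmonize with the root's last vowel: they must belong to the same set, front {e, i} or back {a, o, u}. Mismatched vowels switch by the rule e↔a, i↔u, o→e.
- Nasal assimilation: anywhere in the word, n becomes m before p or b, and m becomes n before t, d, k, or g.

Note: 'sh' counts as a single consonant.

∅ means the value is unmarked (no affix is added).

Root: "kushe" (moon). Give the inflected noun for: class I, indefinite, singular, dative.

kushekiee

definiteness = indefinite: zero marking, form stays kushe.
Attach case dative -ku → kusheku.
Attach number singular -o → kushekuo.
Attach noun class class I -e → kushekuoe.
Apply vowel harmony: kushekuoe → kushekiee.
Nasal assimilation: no change.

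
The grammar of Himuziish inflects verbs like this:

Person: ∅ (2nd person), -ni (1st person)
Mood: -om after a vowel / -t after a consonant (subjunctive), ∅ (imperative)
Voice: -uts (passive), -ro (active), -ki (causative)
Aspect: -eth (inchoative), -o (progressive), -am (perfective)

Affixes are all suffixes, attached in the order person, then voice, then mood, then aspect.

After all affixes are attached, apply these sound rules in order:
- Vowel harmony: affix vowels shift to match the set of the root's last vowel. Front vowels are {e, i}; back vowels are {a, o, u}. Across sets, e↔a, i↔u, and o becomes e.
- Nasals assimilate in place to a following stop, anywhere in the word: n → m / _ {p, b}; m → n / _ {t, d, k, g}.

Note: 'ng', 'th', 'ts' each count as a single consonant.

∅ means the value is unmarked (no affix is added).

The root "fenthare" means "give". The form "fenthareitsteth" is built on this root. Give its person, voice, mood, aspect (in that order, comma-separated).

Segment: fenthare-uts-t-eth.
person: ∅ → 2nd person.
voice: -uts → passive.
mood: -om/t → subjunctive.
aspect: -eth → inchoative.

2nd person, passive, subjunctive, inchoative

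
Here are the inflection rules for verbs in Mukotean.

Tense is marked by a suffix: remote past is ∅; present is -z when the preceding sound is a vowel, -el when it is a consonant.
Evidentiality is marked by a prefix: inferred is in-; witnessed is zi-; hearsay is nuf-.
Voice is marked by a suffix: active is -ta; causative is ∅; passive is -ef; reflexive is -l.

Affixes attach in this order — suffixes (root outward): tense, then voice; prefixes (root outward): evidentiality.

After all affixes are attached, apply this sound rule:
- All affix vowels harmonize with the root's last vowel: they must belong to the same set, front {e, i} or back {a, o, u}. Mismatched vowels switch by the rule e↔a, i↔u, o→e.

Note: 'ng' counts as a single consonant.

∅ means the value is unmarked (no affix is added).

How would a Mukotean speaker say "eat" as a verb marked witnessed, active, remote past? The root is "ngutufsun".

Attach evidentiality witnessed zi- → zingutufsun.
tense = remote past: zero marking, form stays zingutufsun.
Attach voice active -ta → zingutufsunta.
Apply vowel harmony: zingutufsunta → zungutufsunta.

zungutufsunta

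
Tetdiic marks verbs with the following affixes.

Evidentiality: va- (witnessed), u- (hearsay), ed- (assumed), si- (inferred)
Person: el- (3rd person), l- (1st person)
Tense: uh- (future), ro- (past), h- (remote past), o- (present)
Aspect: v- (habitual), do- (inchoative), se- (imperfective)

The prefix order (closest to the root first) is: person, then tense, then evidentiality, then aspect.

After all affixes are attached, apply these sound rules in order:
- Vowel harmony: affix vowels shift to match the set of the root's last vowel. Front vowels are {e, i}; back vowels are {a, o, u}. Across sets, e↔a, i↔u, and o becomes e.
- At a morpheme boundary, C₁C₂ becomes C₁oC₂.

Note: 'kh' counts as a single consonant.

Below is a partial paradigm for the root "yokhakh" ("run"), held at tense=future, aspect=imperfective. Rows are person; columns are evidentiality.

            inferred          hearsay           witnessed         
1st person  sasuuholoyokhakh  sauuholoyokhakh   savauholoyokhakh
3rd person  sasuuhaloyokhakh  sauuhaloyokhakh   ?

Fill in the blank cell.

Attach person 3rd person el- → elyokhakh.
Attach tense future uh- → uhelyokhakh.
Attach evidentiality witnessed va- → vauhelyokhakh.
Attach aspect imperfective se- → sevauhelyokhakh.
Apply vowel harmony: sevauhelyokhakh → savauhalyokhakh.
Apply epenthesis: savauhalyokhakh → savauhaloyokhakh.

savauhaloyokhakh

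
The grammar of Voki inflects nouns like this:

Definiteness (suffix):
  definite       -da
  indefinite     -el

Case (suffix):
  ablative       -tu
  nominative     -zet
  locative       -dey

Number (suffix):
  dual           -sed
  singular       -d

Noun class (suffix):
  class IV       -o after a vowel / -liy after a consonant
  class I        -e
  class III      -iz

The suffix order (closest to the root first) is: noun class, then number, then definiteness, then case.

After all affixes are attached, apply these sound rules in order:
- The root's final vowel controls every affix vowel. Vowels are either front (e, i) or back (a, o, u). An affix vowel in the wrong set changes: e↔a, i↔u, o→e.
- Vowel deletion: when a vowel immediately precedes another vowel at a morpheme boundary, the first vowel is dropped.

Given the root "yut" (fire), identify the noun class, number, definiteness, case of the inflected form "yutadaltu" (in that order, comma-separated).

class I, singular, indefinite, ablative

Segment: yut-e-d-el-tu.
noun class: -e → class I.
number: -d → singular.
definiteness: -el → indefinite.
case: -tu → ablative.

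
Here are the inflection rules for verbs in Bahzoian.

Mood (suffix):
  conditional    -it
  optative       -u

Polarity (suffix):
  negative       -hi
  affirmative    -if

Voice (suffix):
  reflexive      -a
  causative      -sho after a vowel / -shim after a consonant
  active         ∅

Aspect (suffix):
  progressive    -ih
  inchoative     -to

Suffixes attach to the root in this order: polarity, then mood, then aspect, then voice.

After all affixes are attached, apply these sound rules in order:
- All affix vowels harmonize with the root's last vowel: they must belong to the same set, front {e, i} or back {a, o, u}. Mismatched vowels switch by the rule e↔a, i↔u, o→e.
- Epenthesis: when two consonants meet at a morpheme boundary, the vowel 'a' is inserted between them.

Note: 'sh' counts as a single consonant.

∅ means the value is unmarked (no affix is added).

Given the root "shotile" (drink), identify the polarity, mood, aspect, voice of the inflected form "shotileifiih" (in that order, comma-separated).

Segment: shotile-if-u-ih.
polarity: -if → affirmative.
mood: -u → optative.
aspect: -ih → progressive.
voice: ∅ → active.

affirmative, optative, progressive, active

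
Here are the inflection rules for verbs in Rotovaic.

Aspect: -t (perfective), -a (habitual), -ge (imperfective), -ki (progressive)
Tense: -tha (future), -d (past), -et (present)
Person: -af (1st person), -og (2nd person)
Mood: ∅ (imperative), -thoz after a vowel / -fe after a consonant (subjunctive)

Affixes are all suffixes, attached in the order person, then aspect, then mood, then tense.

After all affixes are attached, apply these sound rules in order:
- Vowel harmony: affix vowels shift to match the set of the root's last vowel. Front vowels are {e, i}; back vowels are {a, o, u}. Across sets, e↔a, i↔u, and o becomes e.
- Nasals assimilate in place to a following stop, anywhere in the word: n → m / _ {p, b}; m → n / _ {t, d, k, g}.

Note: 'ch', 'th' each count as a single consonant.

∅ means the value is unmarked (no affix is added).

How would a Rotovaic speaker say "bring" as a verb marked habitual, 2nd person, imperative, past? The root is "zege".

zegeeged

Attach person 2nd person -og → zegeog.
Attach aspect habitual -a → zegeoga.
mood = imperative: zero marking, form stays zegeoga.
Attach tense past -d → zegeogad.
Apply vowel harmony: zegeogad → zegeeged.
Nasal assimilation: no change.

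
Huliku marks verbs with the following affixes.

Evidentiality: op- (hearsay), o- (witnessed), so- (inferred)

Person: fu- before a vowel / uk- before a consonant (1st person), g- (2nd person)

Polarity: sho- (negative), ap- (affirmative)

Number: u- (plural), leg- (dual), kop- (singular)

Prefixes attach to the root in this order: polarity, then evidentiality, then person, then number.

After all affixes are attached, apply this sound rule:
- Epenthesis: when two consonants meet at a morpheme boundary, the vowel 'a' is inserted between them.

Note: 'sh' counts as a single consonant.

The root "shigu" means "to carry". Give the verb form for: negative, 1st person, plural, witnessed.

Attach polarity negative sho- → shoshigu.
Attach evidentiality witnessed o- → oshoshigu.
Attach person 1st person fu- (before vowel 'o') → fuoshoshigu.
Attach number plural u- → ufuoshoshigu.
Epenthesis: no change.

ufuoshoshigu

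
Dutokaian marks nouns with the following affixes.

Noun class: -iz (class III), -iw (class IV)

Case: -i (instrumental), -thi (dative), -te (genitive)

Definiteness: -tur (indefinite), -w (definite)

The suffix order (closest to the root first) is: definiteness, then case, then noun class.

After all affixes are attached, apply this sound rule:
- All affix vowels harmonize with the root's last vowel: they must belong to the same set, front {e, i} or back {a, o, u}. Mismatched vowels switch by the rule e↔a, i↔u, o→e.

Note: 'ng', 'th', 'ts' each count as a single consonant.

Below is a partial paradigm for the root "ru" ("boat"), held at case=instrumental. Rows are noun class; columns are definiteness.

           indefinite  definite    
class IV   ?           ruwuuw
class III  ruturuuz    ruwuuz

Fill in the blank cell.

ruturuuw

Attach definiteness indefinite -tur → rutur.
Attach case instrumental -i → ruturi.
Attach noun class class IV -iw → ruturiiw.
Apply vowel harmony: ruturiiw → ruturuuw.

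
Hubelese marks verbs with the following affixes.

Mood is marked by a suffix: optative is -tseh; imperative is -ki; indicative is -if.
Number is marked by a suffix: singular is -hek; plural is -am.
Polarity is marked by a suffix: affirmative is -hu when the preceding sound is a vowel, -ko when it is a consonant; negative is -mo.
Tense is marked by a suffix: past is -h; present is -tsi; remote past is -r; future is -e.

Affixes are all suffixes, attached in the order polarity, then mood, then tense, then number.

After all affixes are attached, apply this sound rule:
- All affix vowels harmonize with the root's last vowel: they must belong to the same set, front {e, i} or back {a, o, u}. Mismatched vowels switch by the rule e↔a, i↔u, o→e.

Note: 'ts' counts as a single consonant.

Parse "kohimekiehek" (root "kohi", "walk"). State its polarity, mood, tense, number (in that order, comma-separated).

Segment: kohi-mo-ki-e-hek.
polarity: -mo → negative.
mood: -ki → imperative.
tense: -e → future.
number: -hek → singular.

negative, imperative, future, singular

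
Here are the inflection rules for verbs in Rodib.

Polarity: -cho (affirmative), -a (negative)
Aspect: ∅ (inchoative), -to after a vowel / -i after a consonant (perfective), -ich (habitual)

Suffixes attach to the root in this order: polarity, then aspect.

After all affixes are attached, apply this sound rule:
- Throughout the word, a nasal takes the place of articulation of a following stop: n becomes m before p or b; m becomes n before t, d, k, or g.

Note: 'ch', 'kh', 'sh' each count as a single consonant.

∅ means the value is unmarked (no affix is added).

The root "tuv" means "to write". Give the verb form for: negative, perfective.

tuvato

Attach polarity negative -a → tuva.
Attach aspect perfective -to (after vowel 'a') → tuvato.
Nasal assimilation: no change.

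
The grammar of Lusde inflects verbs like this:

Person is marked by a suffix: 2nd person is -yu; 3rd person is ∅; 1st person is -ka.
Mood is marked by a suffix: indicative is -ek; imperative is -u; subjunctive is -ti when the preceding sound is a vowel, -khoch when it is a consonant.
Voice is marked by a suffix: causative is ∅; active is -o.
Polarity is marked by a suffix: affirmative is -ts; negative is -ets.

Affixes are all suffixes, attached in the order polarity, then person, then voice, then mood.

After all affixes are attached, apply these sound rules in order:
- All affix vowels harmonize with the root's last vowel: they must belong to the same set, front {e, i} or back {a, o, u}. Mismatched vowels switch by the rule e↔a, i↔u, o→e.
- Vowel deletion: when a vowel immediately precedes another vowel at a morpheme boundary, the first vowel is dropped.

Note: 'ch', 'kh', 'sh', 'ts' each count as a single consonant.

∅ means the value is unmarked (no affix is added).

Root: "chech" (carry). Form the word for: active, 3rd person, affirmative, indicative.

chechtsek

Attach polarity affirmative -ts → chechts.
person = 3rd person: zero marking, form stays chechts.
Attach voice active -o → chechtso.
Attach mood indicative -ek → chechtsoek.
Apply vowel harmony: chechtsoek → chechtseek.
Apply vowel deletion: chechtseek → chechtsek.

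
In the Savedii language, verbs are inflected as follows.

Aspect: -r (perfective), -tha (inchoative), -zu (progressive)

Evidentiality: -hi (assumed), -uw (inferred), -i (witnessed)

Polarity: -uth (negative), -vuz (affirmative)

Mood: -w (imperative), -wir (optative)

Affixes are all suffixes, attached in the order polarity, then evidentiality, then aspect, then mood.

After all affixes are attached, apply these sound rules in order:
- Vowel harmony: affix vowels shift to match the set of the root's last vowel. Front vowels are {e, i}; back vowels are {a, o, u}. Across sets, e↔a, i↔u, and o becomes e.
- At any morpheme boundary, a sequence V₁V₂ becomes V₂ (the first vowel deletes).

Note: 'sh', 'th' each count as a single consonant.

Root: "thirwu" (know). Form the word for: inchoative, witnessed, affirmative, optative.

Attach polarity affirmative -vuz → thirwuvuz.
Attach evidentiality witnessed -i → thirwuvuzi.
Attach aspect inchoative -tha → thirwuvuzitha.
Attach mood optative -wir → thirwuvuzithawir.
Apply vowel harmony: thirwuvuzithawir → thirwuvuzuthawur.
Vowel deletion: no change.

thirwuvuzuthawur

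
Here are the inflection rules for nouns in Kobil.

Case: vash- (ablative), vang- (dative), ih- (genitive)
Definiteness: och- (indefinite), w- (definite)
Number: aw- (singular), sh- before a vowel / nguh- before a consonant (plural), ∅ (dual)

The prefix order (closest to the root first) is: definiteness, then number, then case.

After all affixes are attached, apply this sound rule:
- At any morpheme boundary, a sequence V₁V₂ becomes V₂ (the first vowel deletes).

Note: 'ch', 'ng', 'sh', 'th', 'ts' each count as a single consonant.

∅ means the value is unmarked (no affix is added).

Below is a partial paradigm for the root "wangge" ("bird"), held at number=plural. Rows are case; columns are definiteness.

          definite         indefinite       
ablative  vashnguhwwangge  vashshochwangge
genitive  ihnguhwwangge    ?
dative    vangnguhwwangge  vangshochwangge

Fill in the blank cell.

ihshochwangge

Attach definiteness indefinite och- → ochwangge.
Attach number plural sh- (before vowel 'o') → shochwangge.
Attach case genitive ih- → ihshochwangge.
Vowel deletion: no change.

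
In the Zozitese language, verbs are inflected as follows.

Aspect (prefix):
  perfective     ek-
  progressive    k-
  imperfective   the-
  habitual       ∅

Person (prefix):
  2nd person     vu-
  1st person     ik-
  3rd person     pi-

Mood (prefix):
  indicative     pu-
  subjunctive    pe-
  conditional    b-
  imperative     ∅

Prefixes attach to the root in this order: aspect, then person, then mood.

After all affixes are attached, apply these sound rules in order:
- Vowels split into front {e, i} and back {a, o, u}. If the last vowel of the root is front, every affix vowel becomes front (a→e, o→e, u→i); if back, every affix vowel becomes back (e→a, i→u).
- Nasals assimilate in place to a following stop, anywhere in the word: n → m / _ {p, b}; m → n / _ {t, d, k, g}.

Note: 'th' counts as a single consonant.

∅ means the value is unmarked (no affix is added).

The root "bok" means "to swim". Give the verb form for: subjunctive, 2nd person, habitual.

aspect = habitual: zero marking, form stays bok.
Attach person 2nd person vu- → vubok.
Attach mood subjunctive pe- → pevubok.
Apply vowel harmony: pevubok → pavubok.
Nasal assimilation: no change.

pavubok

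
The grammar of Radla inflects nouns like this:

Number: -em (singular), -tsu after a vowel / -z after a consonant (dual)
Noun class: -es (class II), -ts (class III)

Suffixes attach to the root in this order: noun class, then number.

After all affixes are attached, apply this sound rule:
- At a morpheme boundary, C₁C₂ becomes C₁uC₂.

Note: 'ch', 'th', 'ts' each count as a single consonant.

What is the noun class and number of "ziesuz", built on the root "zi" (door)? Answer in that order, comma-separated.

Segment: zi-es-z.
noun class: -es → class II.
number: -tsu/z → dual.

class II, dual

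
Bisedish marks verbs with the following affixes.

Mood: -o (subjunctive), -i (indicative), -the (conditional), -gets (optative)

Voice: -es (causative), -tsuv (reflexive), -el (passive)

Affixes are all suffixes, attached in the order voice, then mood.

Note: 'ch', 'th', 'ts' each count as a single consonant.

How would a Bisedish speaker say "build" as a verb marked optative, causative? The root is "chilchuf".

Attach voice causative -es → chilchufes.
Attach mood optative -gets → chilchufesgets.

chilchufesgets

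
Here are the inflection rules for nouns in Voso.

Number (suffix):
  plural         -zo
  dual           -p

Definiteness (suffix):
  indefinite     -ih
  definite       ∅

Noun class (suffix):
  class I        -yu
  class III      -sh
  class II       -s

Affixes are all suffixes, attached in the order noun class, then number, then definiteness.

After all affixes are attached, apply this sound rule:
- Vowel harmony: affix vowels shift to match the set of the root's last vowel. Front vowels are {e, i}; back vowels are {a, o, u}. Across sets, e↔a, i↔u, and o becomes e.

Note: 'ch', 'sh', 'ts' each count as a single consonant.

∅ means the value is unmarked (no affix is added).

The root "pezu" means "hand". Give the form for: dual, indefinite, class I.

Attach noun class class I -yu → pezuyu.
Attach number dual -p → pezuyup.
Attach definiteness indefinite -ih → pezuyupih.
Apply vowel harmony: pezuyupih → pezuyupuh.

pezuyupuh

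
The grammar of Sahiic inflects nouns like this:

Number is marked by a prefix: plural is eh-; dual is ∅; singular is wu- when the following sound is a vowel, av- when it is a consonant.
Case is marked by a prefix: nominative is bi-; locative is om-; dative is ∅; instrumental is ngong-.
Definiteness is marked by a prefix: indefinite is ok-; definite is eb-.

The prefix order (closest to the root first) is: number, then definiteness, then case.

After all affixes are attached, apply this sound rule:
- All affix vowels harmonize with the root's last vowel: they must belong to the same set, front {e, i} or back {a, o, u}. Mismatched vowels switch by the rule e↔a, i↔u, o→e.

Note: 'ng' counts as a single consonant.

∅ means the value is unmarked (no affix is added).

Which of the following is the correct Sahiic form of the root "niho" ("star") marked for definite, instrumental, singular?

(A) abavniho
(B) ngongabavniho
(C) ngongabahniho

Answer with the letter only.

Attach number singular av- (before consonant 'n') → avniho.
Attach definiteness definite eb- → ebavniho.
Attach case instrumental ngong- → ngongebavniho.
Apply vowel harmony: ngongebavniho → ngongabavniho.
So the correct form is ngongabavniho, option (B).
(A) abavniho is wrong: it uses dative instead of instrumental for case.
(C) ngongabahniho is wrong: it uses plural instead of singular for number.

B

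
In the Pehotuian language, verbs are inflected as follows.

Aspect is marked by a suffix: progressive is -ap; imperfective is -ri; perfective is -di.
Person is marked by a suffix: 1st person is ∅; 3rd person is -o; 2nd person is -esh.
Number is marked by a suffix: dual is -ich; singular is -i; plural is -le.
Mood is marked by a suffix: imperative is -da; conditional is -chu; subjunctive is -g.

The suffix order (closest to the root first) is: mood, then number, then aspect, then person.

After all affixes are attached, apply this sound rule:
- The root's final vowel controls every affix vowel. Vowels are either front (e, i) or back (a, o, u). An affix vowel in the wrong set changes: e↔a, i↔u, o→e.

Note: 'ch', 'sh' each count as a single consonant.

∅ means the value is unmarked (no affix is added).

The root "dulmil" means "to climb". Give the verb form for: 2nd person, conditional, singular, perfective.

dulmilchiidiesh

Attach mood conditional -chu → dulmilchu.
Attach number singular -i → dulmilchui.
Attach aspect perfective -di → dulmilchuidi.
Attach person 2nd person -esh → dulmilchuidiesh.
Apply vowel harmony: dulmilchuidiesh → dulmilchiidiesh.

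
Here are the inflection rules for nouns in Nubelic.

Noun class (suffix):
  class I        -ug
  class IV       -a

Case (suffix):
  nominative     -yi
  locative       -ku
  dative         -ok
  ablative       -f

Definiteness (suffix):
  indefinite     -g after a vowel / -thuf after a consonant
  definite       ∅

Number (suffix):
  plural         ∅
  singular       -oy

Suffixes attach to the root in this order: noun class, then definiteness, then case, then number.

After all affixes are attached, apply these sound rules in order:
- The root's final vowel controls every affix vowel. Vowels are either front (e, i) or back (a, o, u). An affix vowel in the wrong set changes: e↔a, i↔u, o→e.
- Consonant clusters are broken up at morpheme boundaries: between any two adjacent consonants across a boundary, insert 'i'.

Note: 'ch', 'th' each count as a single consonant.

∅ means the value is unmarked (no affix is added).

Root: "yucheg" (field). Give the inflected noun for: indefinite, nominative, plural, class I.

yuchegigithifiyi

Attach noun class class I -ug → yuchegug.
Attach definiteness indefinite -thuf (after consonant 'g') → yuchegugthuf.
Attach case nominative -yi → yuchegugthufyi.
number = plural: zero marking, form stays yuchegugthufyi.
Apply vowel harmony: yuchegugthufyi → yuchegigthifyi.
Apply epenthesis: yuchegigthifyi → yuchegigithifiyi.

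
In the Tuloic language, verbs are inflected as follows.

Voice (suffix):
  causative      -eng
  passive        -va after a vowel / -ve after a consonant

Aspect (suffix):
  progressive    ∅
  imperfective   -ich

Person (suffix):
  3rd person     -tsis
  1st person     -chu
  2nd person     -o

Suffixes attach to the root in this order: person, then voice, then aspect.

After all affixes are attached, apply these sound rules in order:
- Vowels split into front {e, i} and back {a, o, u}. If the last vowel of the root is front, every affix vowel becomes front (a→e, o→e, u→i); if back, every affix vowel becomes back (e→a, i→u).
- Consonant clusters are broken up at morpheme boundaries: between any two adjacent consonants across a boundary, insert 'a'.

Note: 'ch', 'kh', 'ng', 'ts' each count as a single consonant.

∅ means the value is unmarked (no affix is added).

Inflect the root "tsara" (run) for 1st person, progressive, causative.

Attach person 1st person -chu → tsarachu.
Attach voice causative -eng → tsarachueng.
aspect = progressive: zero marking, form stays tsarachueng.
Apply vowel harmony: tsarachueng → tsarachuang.
Epenthesis: no change.

tsarachuang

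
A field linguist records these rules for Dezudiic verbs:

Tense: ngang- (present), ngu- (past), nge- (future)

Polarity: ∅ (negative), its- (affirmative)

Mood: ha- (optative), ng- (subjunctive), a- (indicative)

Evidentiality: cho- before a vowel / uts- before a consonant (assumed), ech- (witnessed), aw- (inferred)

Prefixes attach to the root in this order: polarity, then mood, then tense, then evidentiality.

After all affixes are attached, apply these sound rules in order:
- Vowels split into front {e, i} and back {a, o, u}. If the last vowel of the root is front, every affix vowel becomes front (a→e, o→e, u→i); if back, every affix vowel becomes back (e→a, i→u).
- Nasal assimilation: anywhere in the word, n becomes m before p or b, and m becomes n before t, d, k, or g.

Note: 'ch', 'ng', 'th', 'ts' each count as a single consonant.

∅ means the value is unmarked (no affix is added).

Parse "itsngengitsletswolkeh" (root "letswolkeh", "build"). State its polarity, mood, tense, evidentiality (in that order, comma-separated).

Segment: uts-nge-ng-its-letswolkeh.
polarity: its- → affirmative.
mood: ng- → subjunctive.
tense: nge- → future.
evidentiality: cho/uts- → assumed.

affirmative, subjunctive, future, assumed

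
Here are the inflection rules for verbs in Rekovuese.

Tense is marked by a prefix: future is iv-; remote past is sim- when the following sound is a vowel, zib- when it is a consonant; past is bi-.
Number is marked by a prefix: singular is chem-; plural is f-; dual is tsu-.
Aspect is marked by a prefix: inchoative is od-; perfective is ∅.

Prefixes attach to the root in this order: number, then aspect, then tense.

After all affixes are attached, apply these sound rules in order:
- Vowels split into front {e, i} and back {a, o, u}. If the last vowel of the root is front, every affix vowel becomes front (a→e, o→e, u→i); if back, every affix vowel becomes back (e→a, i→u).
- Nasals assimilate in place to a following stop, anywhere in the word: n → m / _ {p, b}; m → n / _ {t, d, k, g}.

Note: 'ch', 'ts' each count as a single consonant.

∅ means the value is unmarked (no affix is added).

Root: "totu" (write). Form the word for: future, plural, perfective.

uvftotu

Attach number plural f- → ftotu.
aspect = perfective: zero marking, form stays ftotu.
Attach tense future iv- → ivftotu.
Apply vowel harmony: ivftotu → uvftotu.
Nasal assimilation: no change.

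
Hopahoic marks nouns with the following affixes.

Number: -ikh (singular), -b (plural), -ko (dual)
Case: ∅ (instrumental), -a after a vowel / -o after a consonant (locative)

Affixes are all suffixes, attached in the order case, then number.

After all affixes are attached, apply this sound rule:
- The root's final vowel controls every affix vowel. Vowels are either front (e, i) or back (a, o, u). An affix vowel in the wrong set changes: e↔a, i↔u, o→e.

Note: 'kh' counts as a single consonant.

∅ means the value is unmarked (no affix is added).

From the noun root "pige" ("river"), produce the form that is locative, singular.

Attach case locative -a (after vowel 'e') → pigea.
Attach number singular -ikh → pigeaikh.
Apply vowel harmony: pigeaikh → pigeeikh.

pigeeikh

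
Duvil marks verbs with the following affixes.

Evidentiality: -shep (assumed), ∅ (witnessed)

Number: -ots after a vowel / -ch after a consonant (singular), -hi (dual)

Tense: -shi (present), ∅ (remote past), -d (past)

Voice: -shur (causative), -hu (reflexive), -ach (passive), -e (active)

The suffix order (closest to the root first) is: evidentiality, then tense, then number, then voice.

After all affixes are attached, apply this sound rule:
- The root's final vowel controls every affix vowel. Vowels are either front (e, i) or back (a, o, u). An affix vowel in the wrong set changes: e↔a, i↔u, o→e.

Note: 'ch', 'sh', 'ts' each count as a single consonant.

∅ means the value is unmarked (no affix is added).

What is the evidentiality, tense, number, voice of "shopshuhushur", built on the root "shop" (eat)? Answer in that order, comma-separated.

witnessed, present, dual, causative

Segment: shop-shi-hi-shur.
evidentiality: ∅ → witnessed.
tense: -shi → present.
number: -hi → dual.
voice: -shur → causative.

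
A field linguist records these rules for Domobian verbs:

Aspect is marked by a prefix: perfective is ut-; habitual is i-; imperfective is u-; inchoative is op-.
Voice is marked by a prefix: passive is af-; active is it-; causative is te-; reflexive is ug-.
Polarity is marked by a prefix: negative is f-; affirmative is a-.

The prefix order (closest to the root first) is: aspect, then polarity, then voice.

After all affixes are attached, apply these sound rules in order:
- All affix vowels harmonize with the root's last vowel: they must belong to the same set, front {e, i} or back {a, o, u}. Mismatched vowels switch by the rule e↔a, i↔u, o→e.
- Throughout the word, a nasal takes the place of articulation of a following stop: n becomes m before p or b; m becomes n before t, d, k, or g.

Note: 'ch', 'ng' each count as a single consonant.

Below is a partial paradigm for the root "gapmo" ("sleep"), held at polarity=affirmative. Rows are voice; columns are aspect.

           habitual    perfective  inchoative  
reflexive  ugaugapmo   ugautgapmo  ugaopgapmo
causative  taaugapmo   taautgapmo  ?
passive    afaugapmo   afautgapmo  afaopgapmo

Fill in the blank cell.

Attach aspect inchoative op- → opgapmo.
Attach polarity affirmative a- → aopgapmo.
Attach voice causative te- → teaopgapmo.
Apply vowel harmony: teaopgapmo → taaopgapmo.
Nasal assimilation: no change.

taaopgapmo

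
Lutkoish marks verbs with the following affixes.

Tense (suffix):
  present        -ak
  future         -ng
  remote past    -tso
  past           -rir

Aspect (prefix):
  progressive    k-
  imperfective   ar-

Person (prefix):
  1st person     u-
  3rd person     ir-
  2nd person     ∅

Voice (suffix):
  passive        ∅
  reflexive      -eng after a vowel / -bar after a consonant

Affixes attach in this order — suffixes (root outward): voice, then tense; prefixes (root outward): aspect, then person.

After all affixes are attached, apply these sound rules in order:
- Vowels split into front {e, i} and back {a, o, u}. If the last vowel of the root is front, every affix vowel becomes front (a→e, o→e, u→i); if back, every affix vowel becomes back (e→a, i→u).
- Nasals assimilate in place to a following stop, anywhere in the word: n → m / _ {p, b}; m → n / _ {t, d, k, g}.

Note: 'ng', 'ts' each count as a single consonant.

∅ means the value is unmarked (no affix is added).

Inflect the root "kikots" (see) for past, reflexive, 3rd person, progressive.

Attach aspect progressive k- → kkikots.
Attach person 3rd person ir- → irkkikots.
Attach voice reflexive -bar (after consonant 'ts') → irkkikotsbar.
Attach tense past -rir → irkkikotsbarrir.
Apply vowel harmony: irkkikotsbarrir → urkkikotsbarrur.
Nasal assimilation: no change.

urkkikotsbarrur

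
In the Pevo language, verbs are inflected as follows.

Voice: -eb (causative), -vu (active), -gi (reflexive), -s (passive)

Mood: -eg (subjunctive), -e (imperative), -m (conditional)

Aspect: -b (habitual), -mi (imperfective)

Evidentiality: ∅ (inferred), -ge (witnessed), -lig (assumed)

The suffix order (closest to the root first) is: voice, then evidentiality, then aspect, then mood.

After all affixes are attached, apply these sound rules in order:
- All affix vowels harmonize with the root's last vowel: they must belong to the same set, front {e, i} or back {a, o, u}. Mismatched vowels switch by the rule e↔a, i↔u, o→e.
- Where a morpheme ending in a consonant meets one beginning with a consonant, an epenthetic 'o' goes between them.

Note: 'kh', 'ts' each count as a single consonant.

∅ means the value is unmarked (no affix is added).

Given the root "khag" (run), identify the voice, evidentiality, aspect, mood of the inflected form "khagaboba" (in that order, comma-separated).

causative, inferred, habitual, imperative

Segment: khag-eb-b-e.
voice: -eb → causative.
evidentiality: ∅ → inferred.
aspect: -b → habitual.
mood: -e → imperative.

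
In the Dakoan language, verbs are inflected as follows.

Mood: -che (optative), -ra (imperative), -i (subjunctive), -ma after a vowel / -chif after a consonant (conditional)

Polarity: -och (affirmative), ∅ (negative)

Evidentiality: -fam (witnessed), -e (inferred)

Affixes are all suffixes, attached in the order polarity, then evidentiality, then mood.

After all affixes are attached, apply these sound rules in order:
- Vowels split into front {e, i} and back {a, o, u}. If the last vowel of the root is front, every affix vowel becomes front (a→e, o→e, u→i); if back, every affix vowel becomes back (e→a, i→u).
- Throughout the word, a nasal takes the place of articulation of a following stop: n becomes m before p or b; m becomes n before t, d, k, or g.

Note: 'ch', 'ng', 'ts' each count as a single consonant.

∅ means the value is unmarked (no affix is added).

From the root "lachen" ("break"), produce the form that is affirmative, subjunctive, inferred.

lachenechei

Attach polarity affirmative -och → lachenoch.
Attach evidentiality inferred -e → lachenoche.
Attach mood subjunctive -i → lachenochei.
Apply vowel harmony: lachenochei → lachenechei.
Nasal assimilation: no change.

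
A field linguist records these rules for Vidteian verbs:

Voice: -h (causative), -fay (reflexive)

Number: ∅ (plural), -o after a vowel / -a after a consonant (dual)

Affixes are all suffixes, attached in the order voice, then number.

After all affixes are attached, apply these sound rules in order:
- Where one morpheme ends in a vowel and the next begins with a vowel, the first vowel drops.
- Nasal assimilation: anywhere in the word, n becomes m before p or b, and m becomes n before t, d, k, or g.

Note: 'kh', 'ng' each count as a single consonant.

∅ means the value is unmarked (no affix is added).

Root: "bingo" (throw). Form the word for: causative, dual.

Attach voice causative -h → bingoh.
Attach number dual -a (after consonant 'h') → bingoha.
Vowel deletion: no change.
Nasal assimilation: no change.

bingoha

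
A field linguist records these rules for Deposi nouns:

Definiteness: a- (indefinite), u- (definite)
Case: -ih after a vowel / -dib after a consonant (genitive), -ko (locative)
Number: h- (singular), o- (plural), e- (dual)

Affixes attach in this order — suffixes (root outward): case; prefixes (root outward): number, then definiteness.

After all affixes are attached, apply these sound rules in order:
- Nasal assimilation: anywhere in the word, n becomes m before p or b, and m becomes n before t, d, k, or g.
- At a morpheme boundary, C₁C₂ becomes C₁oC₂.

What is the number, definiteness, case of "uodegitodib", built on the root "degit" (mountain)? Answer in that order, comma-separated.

plural, definite, genitive

Segment: u-o-degit-dib.
number: o- → plural.
definiteness: u- → definite.
case: -ih/dib → genitive.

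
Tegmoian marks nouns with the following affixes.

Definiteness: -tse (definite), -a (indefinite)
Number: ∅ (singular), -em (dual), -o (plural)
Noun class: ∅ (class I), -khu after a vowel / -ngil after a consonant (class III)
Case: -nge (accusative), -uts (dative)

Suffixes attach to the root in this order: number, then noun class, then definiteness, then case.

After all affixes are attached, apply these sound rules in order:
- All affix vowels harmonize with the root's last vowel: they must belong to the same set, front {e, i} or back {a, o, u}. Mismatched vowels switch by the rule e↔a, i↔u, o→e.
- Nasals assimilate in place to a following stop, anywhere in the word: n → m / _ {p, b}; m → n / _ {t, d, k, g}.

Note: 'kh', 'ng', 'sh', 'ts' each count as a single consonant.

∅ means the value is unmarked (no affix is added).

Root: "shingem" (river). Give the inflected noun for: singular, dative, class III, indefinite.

number = singular: zero marking, form stays shingem.
Attach noun class class III -ngil (after consonant 'm') → shingemngil.
Attach definiteness indefinite -a → shingemngila.
Attach case dative -uts → shingemngilauts.
Apply vowel harmony: shingemngilauts → shingemngileits.
Nasal assimilation: no change.

shingemngileits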